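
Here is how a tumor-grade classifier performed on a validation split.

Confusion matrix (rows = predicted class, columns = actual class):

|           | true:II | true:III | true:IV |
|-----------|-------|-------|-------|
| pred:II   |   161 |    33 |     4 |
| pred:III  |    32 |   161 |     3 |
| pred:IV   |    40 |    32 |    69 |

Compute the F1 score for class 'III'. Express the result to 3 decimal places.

Treat 'III' as positive and all other classes as negative.
F1 score = 2·TP/(2·TP+FP+FN).
III: TP=161, FP=32+3=35, FN=33+32=65 → 322/422 = 0.7630

0.763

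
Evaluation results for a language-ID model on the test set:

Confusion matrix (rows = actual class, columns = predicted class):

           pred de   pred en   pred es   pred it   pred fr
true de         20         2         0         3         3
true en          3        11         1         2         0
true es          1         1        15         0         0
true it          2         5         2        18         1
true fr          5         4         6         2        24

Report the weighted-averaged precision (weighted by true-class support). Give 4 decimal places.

Per-class precision (TP/(TP+FP)):
  de: TP=20, FP=3+1+2+5=11 → 20/31 = 0.64516
  en: TP=11, FP=2+1+5+4=12 → 11/23 = 0.47826
  es: TP=15, FP=0+1+2+6=9 → 15/24 = 0.62500
  it: TP=18, FP=3+2+0+2=7 → 18/25 = 0.72000
  fr: TP=24, FP=3+0+0+1=4 → 24/28 = 0.85714
Weighted-precision = Σ (supportᵢ/N)·precisionᵢ with N=131: (28/131)·0.64516 + (17/131)·0.47826 + (17/131)·0.62500 + (28/131)·0.72000 + (41/131)·0.85714 = 0.7032

0.7032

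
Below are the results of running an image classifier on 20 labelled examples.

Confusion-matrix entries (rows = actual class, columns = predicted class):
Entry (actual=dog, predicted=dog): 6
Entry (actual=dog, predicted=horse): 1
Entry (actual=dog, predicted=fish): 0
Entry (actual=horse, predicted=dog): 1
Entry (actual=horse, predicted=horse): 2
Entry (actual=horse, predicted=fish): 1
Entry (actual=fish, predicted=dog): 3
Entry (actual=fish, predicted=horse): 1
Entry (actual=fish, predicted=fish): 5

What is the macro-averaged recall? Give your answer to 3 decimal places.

Per-class recall (TP/(TP+FN)):
  dog: TP=6, FN=1+0=1 → 6/7 = 0.8571
  horse: TP=2, FN=1+1=2 → 2/4 = 0.5000
  fish: TP=5, FN=3+1=4 → 5/9 = 0.5556
Macro-recall = mean = (0.8571 + 0.5000 + 0.5556) / 3 = 0.638

0.638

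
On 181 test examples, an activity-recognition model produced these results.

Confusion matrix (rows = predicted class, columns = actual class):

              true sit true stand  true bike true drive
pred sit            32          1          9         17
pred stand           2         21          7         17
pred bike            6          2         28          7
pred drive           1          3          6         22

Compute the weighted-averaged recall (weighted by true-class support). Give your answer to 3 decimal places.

0.569

Per-class recall (TP/(TP+FN)):
  sit: TP=32, FN=2+6+1=9 → 32/41 = 0.7805
  stand: TP=21, FN=1+2+3=6 → 21/27 = 0.7778
  bike: TP=28, FN=9+7+6=22 → 28/50 = 0.5600
  drive: TP=22, FN=17+17+7=41 → 22/63 = 0.3492
Weighted-recall = Σ (supportᵢ/N)·recallᵢ with N=181: (41/181)·0.7805 + (27/181)·0.7778 + (50/181)·0.5600 + (63/181)·0.3492 = 0.569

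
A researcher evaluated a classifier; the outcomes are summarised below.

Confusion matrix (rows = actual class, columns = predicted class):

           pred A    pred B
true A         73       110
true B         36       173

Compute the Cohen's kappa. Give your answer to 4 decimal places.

Observed agreement pₒ = trace/N = 246/392 = 0.62755
Expected agreement pₑ = Σ (rowᵢ·colᵢ)/N² = (183·109 + 209·283)/392² = 0.51472
κ = (pₒ − pₑ)/(1 − pₑ) = (0.62755 − 0.51472)/(1 − 0.51472) = 0.2325

0.2325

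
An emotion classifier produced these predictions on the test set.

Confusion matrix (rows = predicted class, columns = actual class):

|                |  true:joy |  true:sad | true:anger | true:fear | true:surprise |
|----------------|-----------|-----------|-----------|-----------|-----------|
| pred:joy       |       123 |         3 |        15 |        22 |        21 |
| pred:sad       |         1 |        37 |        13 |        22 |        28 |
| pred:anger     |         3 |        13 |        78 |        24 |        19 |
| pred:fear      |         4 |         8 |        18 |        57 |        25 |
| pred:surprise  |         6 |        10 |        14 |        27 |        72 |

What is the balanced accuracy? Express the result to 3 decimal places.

Balanced accuracy = mean of per-class recall.
  joy: recall = 123/137 = 0.8978
  sad: recall = 37/71 = 0.5211
  anger: recall = 78/138 = 0.5652
  fear: recall = 57/152 = 0.3750
  surprise: recall = 72/165 = 0.4364
Mean = (0.8978 + 0.5211 + 0.5652 + 0.3750 + 0.4364) / 5 = 0.559

0.559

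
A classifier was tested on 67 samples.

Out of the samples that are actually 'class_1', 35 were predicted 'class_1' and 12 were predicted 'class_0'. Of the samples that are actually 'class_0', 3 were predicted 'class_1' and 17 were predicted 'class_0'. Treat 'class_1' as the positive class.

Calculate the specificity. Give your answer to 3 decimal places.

0.850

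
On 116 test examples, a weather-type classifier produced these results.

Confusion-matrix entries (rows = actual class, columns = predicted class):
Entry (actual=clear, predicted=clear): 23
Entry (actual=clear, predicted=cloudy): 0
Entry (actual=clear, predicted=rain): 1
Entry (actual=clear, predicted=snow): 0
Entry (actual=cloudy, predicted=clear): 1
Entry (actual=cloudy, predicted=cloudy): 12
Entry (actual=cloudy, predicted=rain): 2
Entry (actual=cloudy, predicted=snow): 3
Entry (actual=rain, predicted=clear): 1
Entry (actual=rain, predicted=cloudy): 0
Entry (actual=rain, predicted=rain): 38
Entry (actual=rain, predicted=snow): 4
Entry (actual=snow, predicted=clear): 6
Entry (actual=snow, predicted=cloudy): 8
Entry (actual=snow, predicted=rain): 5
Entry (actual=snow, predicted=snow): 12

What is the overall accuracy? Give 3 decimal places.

0.733

Accuracy = trace / total = (23+12+38+12=85) / 116 = 85/116 = 0.733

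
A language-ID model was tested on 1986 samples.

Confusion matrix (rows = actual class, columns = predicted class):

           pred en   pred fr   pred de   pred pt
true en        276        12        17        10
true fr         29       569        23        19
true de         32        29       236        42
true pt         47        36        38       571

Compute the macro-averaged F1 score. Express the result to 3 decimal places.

Per-class F1 score (2·TP/(2·TP+FP+FN)):
  en: TP=276, FP=29+32+47=108, FN=12+17+10=39 → 552/699 = 0.7897
  fr: TP=569, FP=12+29+36=77, FN=29+23+19=71 → 1138/1286 = 0.8849
  de: TP=236, FP=17+23+38=78, FN=32+29+42=103 → 472/653 = 0.7228
  pt: TP=571, FP=10+19+42=71, FN=47+36+38=121 → 1142/1334 = 0.8561
Macro-F1 score = mean = (0.7897 + 0.8849 + 0.7228 + 0.8561) / 4 = 0.813

0.813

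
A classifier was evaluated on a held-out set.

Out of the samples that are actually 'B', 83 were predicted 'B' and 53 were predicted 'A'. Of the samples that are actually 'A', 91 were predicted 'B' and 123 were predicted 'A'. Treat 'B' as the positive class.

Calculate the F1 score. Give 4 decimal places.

Precision = TP/(TP+FP) = 83/174 = 0.4770
Recall = TP/(TP+FN) = 83/136 = 0.6103
F1 = 2·TP/(2·TP+FP+FN) = 166/310 = 0.5355

0.5355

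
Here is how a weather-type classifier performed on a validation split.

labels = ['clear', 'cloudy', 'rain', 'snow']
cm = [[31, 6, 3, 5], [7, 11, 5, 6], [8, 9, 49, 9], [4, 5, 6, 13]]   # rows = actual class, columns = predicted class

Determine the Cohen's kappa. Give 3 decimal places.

0.427

Observed agreement pₒ = trace/N = 104/177 = 0.5876
Expected agreement pₑ = Σ (rowᵢ·colᵢ)/N² = (45·50 + 29·31 + 75·63 + 28·33)/177² = 0.2808
κ = (pₒ − pₑ)/(1 − pₑ) = (0.5876 − 0.2808)/(1 − 0.2808) = 0.427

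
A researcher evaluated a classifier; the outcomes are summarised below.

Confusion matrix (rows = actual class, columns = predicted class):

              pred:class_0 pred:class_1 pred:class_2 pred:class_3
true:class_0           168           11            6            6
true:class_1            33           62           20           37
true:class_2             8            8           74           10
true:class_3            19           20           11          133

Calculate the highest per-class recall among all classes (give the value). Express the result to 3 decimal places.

0.880

Per-class recall (TP/(TP+FN)):
  class_0: TP=168, FN=11+6+6=23 → 168/191 = 0.8796
  class_1: TP=62, FN=33+20+37=90 → 62/152 = 0.4079
  class_2: TP=74, FN=8+8+10=26 → 74/100 = 0.7400
  class_3: TP=133, FN=19+20+11=50 → 133/183 = 0.7268
Highest is class 'class_0' with recall = 0.880.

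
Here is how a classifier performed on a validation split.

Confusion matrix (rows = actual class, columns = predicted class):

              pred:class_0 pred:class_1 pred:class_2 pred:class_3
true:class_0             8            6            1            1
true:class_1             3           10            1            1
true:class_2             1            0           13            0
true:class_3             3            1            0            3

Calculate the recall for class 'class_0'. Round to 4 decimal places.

0.5000

One-vs-rest for 'class_0': TP = diagonal; FP = other classes predicted 'class_0'; FN = 'class_0' predicted as other.
recall = TP/(TP+FN).
class_0: TP=8, FN=6+1+1=8 → 8/16 = 0.50000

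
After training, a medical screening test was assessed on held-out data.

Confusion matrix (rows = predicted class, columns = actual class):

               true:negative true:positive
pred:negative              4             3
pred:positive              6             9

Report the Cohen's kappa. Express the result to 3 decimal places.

Observed agreement pₒ = trace/N = 13/22 = 0.5909
Expected agreement pₑ = Σ (rowᵢ·colᵢ)/N² = (10·7 + 12·15)/22² = 0.5165
κ = (pₒ − pₑ)/(1 − pₑ) = (0.5909 − 0.5165)/(1 − 0.5165) = 0.154

0.154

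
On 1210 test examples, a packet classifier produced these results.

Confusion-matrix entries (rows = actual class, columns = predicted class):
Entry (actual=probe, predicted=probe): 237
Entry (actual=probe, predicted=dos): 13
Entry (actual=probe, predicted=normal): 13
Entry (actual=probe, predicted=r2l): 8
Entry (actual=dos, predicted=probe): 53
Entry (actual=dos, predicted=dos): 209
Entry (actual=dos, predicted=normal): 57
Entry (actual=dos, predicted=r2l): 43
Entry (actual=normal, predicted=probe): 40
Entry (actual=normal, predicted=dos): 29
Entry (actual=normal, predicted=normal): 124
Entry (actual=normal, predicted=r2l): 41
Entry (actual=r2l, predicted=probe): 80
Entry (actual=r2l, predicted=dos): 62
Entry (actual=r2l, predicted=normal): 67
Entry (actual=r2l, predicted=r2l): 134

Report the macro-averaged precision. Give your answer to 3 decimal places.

0.578

Per-class precision (TP/(TP+FP)):
  probe: TP=237, FP=53+40+80=173 → 237/410 = 0.5780
  dos: TP=209, FP=13+29+62=104 → 209/313 = 0.6677
  normal: TP=124, FP=13+57+67=137 → 124/261 = 0.4751
  r2l: TP=134, FP=8+43+41=92 → 134/226 = 0.5929
Macro-precision = mean = (0.5780 + 0.6677 + 0.4751 + 0.5929) / 4 = 0.578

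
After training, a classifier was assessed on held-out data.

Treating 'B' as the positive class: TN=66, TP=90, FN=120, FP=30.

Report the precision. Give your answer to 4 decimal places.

0.7500

Precision = TP/(TP+FP) = 90/(90+30) = 90/120 = 0.7500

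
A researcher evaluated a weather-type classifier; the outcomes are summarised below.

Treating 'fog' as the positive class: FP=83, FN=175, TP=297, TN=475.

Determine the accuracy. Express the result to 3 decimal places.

0.750

Accuracy = (TP+TN)/N = (297+475)/1030 = 0.750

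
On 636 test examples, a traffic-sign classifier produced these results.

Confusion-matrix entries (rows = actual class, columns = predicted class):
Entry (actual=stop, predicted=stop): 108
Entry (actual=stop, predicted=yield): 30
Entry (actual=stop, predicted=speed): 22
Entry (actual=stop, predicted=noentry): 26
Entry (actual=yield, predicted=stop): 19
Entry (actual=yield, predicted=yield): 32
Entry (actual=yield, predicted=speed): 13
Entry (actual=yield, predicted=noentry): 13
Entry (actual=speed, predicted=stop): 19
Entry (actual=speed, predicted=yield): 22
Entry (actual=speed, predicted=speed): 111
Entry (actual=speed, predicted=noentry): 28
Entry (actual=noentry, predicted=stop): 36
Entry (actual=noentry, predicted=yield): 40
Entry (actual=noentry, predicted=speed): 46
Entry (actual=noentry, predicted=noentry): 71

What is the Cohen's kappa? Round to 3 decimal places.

0.334

Observed agreement pₒ = trace/N = 322/636 = 0.5063
Expected agreement pₑ = Σ (rowᵢ·colᵢ)/N² = (186·182 + 77·124 + 180·192 + 193·138)/636² = 0.2586
κ = (pₒ − pₑ)/(1 − pₑ) = (0.5063 − 0.2586)/(1 − 0.2586) = 0.334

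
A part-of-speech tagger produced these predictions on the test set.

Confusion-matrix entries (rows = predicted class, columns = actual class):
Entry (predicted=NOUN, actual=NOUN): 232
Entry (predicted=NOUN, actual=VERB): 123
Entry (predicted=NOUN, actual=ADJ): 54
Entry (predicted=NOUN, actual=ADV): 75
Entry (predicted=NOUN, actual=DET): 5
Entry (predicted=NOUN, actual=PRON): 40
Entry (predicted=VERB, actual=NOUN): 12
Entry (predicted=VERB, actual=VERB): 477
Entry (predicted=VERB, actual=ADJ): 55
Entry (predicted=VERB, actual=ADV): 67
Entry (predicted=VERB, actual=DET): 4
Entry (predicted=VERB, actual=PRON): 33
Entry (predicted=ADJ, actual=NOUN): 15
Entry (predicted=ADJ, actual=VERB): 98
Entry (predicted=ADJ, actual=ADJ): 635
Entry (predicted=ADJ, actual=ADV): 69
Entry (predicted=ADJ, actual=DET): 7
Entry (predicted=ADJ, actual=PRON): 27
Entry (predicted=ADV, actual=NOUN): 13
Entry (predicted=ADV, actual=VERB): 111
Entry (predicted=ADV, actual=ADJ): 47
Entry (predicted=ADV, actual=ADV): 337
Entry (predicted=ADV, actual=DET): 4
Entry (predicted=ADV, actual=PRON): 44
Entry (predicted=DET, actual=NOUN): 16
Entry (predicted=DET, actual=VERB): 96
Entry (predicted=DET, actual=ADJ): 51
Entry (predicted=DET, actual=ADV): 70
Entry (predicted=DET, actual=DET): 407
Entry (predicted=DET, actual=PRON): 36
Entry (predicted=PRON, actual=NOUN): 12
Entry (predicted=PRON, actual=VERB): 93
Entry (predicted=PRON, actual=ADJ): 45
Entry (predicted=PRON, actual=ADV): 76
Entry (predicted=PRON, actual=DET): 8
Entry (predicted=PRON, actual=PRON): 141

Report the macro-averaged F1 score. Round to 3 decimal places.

Per-class F1 score (2·TP/(2·TP+FP+FN)):
  NOUN: TP=232, FP=123+54+75+5+40=297, FN=12+15+13+16+12=68 → 464/829 = 0.5597
  VERB: TP=477, FP=12+55+67+4+33=171, FN=123+98+111+96+93=521 → 954/1646 = 0.5796
  ADJ: TP=635, FP=15+98+69+7+27=216, FN=54+55+47+51+45=252 → 1270/1738 = 0.7307
  ADV: TP=337, FP=13+111+47+4+44=219, FN=75+67+69+70+76=357 → 674/1250 = 0.5392
  DET: TP=407, FP=16+96+51+70+36=269, FN=5+4+7+4+8=28 → 814/1111 = 0.7327
  PRON: TP=141, FP=12+93+45+76+8=234, FN=40+33+27+44+36=180 → 282/696 = 0.4052
Macro-F1 score = mean = (0.5597 + 0.5796 + 0.7307 + 0.5392 + 0.7327 + 0.4052) / 6 = 0.591

0.591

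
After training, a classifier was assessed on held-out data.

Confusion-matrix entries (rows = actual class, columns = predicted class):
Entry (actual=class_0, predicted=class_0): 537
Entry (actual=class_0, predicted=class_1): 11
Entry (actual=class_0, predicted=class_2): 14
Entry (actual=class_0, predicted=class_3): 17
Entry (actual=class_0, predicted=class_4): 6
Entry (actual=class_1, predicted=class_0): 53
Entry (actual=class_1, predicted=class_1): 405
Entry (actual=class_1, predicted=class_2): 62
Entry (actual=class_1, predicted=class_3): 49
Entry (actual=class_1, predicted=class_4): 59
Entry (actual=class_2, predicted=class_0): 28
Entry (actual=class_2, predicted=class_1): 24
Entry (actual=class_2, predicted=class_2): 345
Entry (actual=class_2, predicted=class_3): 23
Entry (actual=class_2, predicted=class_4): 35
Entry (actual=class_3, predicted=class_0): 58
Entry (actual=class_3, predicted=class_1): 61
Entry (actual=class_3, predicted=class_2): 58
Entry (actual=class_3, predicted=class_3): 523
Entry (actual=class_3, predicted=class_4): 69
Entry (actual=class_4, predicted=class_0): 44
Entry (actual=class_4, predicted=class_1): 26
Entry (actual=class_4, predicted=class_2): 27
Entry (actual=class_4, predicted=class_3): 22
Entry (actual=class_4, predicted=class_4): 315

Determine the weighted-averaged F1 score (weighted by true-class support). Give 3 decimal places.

0.738

Per-class F1 score (2·TP/(2·TP+FP+FN)):
  class_0: TP=537, FP=53+28+58+44=183, FN=11+14+17+6=48 → 1074/1305 = 0.8230
  class_1: TP=405, FP=11+24+61+26=122, FN=53+62+49+59=223 → 810/1155 = 0.7013
  class_2: TP=345, FP=14+62+58+27=161, FN=28+24+23+35=110 → 690/961 = 0.7180
  class_3: TP=523, FP=17+49+23+22=111, FN=58+61+58+69=246 → 1046/1403 = 0.7455
  class_4: TP=315, FP=6+59+35+69=169, FN=44+26+27+22=119 → 630/918 = 0.6863
Weighted-F1 score = Σ (supportᵢ/N)·F1 scoreᵢ with N=2871: (585/2871)·0.8230 + (628/2871)·0.7013 + (455/2871)·0.7180 + (769/2871)·0.7455 + (434/2871)·0.6863 = 0.738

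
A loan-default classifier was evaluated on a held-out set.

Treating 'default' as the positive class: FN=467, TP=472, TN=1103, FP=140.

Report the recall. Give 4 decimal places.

Recall = TP/(TP+FN) = 472/(472+467) = 472/939 = 0.5027

0.5027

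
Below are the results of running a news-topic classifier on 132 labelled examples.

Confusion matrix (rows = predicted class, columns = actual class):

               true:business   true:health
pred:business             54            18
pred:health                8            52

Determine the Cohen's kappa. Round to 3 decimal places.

0.608

Observed agreement pₒ = trace/N = 106/132 = 0.8030
Expected agreement pₑ = Σ (rowᵢ·colᵢ)/N² = (62·72 + 70·60)/132² = 0.4972
κ = (pₒ − pₑ)/(1 − pₑ) = (0.8030 − 0.4972)/(1 − 0.4972) = 0.608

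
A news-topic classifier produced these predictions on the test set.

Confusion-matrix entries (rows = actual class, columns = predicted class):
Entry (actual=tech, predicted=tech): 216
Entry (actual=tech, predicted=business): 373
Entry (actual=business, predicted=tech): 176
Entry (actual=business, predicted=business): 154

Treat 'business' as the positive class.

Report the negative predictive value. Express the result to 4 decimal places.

NPV = TN/(TN+FN) = 216/(216+176) = 0.5510

0.5510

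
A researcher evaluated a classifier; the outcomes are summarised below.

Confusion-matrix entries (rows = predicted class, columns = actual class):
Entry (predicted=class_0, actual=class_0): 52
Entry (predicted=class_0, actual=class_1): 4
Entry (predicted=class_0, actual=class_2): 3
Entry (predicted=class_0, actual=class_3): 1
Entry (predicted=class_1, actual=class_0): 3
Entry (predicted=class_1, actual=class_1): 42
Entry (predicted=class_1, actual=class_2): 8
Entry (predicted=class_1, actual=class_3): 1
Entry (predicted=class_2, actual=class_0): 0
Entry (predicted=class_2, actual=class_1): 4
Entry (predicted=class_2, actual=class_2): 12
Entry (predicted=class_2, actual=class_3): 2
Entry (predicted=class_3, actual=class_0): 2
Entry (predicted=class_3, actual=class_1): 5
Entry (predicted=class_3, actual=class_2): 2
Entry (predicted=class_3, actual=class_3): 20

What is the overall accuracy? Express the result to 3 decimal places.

Accuracy = trace / total = (52+42+12+20=126) / 161 = 126/161 = 0.783

0.783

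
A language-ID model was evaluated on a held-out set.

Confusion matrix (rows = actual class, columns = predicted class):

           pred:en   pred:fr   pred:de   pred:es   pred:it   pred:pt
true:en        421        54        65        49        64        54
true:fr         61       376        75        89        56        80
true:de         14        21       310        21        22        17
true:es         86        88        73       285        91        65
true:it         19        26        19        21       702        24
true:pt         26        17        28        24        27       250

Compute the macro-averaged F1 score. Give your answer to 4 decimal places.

0.6156

Per-class F1 score (2·TP/(2·TP+FP+FN)):
  en: TP=421, FP=61+14+86+19+26=206, FN=54+65+49+64+54=286 → 842/1334 = 0.63118
  fr: TP=376, FP=54+21+88+26+17=206, FN=61+75+89+56+80=361 → 752/1319 = 0.57013
  de: TP=310, FP=65+75+73+19+28=260, FN=14+21+21+22+17=95 → 620/975 = 0.63590
  es: TP=285, FP=49+89+21+21+24=204, FN=86+88+73+91+65=403 → 570/1177 = 0.48428
  it: TP=702, FP=64+56+22+91+27=260, FN=19+26+19+21+24=109 → 1404/1773 = 0.79188
  pt: TP=250, FP=54+80+17+65+24=240, FN=26+17+28+24+27=122 → 500/862 = 0.58005
Macro-F1 score = mean = (0.63118 + 0.57013 + 0.63590 + 0.48428 + 0.79188 + 0.58005) / 6 = 0.6156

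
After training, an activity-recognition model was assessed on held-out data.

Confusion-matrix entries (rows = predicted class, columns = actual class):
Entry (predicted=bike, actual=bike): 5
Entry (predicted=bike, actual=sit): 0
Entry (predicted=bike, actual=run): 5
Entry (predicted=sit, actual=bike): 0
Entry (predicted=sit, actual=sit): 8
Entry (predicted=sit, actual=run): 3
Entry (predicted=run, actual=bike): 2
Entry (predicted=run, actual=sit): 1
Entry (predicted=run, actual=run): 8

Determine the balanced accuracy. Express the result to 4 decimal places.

0.7011

Balanced accuracy = mean of per-class recall.
  bike: recall = 5/7 = 0.71429
  sit: recall = 8/9 = 0.88889
  run: recall = 8/16 = 0.50000
Mean = (0.71429 + 0.88889 + 0.50000) / 3 = 0.7011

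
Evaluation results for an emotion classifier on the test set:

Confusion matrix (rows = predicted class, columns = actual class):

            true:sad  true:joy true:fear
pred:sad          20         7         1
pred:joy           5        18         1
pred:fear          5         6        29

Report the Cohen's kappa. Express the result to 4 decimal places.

0.5922

Observed agreement pₒ = trace/N = 67/92 = 0.72826
Expected agreement pₑ = Σ (rowᵢ·colᵢ)/N² = (30·28 + 31·24 + 31·40)/92² = 0.33365
κ = (pₒ − pₑ)/(1 − pₑ) = (0.72826 − 0.33365)/(1 − 0.33365) = 0.5922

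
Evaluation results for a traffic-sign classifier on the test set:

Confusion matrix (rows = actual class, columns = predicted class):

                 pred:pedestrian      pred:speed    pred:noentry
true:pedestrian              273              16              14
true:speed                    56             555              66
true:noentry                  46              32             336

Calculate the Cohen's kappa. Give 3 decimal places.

Observed agreement pₒ = trace/N = 1164/1394 = 0.8350
Expected agreement pₑ = Σ (rowᵢ·colᵢ)/N² = (303·375 + 677·603 + 414·416)/1394² = 0.3572
κ = (pₒ − pₑ)/(1 − pₑ) = (0.8350 − 0.3572)/(1 − 0.3572) = 0.743

0.743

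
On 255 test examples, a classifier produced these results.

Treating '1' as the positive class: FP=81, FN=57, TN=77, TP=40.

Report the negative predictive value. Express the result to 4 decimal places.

0.5746

NPV = TN/(TN+FN) = 77/(77+57) = 0.5746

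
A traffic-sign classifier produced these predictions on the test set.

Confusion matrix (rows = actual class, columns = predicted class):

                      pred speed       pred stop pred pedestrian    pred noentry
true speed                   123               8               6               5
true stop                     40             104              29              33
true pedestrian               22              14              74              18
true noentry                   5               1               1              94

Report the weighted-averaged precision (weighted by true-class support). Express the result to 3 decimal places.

0.711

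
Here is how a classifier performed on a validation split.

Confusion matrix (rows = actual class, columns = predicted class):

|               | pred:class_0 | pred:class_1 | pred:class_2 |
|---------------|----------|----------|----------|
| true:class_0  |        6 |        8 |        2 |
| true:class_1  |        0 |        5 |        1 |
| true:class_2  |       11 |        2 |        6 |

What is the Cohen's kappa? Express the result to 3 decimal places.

0.143

Observed agreement pₒ = trace/N = 17/41 = 0.4146
Expected agreement pₑ = Σ (rowᵢ·colᵢ)/N² = (16·17 + 6·15 + 19·9)/41² = 0.3171
κ = (pₒ − pₑ)/(1 − pₑ) = (0.4146 − 0.3171)/(1 − 0.3171) = 0.143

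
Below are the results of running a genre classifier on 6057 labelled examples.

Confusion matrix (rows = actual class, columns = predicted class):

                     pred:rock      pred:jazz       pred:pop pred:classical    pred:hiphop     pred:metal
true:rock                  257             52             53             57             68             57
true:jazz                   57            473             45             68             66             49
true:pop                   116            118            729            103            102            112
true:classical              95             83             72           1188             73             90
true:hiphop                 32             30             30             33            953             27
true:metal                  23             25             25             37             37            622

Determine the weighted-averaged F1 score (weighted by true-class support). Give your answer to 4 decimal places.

Per-class F1 score (2·TP/(2·TP+FP+FN)):
  rock: TP=257, FP=57+116+95+32+23=323, FN=52+53+57+68+57=287 → 514/1124 = 0.45730
  jazz: TP=473, FP=52+118+83+30+25=308, FN=57+45+68+66+49=285 → 946/1539 = 0.61468
  pop: TP=729, FP=53+45+72+30+25=225, FN=116+118+103+102+112=551 → 1458/2234 = 0.65264
  classical: TP=1188, FP=57+68+103+33+37=298, FN=95+83+72+73+90=413 → 2376/3087 = 0.76968
  hiphop: TP=953, FP=68+66+102+73+37=346, FN=32+30+30+33+27=152 → 1906/2404 = 0.79285
  metal: TP=622, FP=57+49+112+90+27=335, FN=23+25+25+37+37=147 → 1244/1726 = 0.72074
Weighted-F1 score = Σ (supportᵢ/N)·F1 scoreᵢ with N=6057: (544/6057)·0.45730 + (758/6057)·0.61468 + (1280/6057)·0.65264 + (1601/6057)·0.76968 + (1105/6057)·0.79285 + (769/6057)·0.72074 = 0.6955

0.6955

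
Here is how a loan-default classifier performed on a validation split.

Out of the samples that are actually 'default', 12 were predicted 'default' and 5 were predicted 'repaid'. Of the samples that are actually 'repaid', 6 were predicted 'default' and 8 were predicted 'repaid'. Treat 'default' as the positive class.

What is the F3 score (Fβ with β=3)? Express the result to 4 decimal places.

Fβ = (1+β²)·TP / ((1+β²)·TP + β²·FN + FP), with β²=9
= 10·12 / (10·12 + 9·5 + 6) = 0.7018

0.7018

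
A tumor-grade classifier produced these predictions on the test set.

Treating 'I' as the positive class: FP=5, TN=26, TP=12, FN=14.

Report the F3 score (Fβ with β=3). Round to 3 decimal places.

Fβ = (1+β²)·TP / ((1+β²)·TP + β²·FN + FP), with β²=9
= 10·12 / (10·12 + 9·14 + 5) = 0.478

0.478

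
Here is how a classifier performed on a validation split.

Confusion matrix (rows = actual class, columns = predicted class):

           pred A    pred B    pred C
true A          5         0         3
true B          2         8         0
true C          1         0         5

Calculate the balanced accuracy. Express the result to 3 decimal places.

Balanced accuracy = mean of per-class recall.
  A: recall = 5/8 = 0.6250
  B: recall = 8/10 = 0.8000
  C: recall = 5/6 = 0.8333
Mean = (0.6250 + 0.8000 + 0.8333) / 3 = 0.753

0.753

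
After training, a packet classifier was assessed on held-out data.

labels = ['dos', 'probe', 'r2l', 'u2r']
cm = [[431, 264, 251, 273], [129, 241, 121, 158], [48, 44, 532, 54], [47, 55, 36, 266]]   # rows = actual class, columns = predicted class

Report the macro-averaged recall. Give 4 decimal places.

Per-class recall (TP/(TP+FN)):
  dos: TP=431, FN=264+251+273=788 → 431/1219 = 0.35357
  probe: TP=241, FN=129+121+158=408 → 241/649 = 0.37134
  r2l: TP=532, FN=48+44+54=146 → 532/678 = 0.78466
  u2r: TP=266, FN=47+55+36=138 → 266/404 = 0.65842
Macro-recall = mean = (0.35357 + 0.37134 + 0.78466 + 0.65842) / 4 = 0.5420

0.5420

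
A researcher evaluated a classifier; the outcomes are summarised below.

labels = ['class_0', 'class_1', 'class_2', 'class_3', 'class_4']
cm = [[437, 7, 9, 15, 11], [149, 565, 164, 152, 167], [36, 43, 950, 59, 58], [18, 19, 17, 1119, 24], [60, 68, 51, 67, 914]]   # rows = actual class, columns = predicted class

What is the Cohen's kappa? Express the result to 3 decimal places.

Observed agreement pₒ = trace/N = 3985/5179 = 0.7695
Expected agreement pₑ = Σ (rowᵢ·colᵢ)/N² = (479·700 + 1197·702 + 1146·1191 + 1197·1412 + 1160·1174)/5179² = 0.2085
κ = (pₒ − pₑ)/(1 − pₑ) = (0.7695 − 0.2085)/(1 − 0.2085) = 0.709

0.709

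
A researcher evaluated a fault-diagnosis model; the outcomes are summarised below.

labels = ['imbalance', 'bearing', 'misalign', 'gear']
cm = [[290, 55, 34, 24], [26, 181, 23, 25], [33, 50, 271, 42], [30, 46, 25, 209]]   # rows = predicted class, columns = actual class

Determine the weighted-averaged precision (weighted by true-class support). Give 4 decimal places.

Per-class precision (TP/(TP+FP)):
  imbalance: TP=290, FP=55+34+24=113 → 290/403 = 0.71960
  bearing: TP=181, FP=26+23+25=74 → 181/255 = 0.70980
  misalign: TP=271, FP=33+50+42=125 → 271/396 = 0.68434
  gear: TP=209, FP=30+46+25=101 → 209/310 = 0.67419
Weighted-precision = Σ (supportᵢ/N)·precisionᵢ with N=1364: (379/1364)·0.71960 + (332/1364)·0.70980 + (353/1364)·0.68434 + (300/1364)·0.67419 = 0.6981

0.6981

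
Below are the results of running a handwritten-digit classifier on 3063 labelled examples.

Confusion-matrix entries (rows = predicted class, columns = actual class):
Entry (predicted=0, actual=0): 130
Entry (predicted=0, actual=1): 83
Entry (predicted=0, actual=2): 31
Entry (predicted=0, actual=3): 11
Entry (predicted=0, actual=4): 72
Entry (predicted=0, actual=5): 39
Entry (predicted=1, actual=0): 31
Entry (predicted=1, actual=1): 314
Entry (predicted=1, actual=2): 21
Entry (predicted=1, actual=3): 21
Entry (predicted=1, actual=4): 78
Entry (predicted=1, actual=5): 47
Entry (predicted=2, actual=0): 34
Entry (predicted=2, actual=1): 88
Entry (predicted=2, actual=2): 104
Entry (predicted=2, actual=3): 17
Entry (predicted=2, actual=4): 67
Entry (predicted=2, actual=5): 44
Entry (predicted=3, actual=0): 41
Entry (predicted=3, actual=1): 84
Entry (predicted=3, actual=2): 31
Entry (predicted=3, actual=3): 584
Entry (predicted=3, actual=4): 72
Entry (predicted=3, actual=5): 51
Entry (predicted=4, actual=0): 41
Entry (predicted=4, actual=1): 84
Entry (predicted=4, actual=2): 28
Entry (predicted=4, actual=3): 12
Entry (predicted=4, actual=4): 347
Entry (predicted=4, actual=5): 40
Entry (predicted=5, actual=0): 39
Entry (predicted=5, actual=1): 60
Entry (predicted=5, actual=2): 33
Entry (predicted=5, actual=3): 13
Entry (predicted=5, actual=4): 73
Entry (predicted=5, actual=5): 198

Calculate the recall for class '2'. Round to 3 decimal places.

0.419

Treat '2' as positive and all other classes as negative.
recall = TP/(TP+FN).
2: TP=104, FN=31+21+31+28+33=144 → 104/248 = 0.4194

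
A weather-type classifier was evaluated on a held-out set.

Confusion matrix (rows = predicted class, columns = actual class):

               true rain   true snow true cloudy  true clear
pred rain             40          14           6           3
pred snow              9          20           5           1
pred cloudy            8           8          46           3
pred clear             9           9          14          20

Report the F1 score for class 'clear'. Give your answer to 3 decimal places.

0.506

One-vs-rest for 'clear': TP = diagonal; FP = other classes predicted 'clear'; FN = 'clear' predicted as other.
F1 score = 2·TP/(2·TP+FP+FN).
clear: TP=20, FP=9+9+14=32, FN=3+1+3=7 → 40/79 = 0.5063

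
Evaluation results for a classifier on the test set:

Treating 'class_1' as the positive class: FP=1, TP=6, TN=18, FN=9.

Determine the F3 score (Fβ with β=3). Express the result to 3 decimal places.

0.423

Fβ = (1+β²)·TP / ((1+β²)·TP + β²·FN + FP), with β²=9
= 10·6 / (10·6 + 9·9 + 1) = 0.423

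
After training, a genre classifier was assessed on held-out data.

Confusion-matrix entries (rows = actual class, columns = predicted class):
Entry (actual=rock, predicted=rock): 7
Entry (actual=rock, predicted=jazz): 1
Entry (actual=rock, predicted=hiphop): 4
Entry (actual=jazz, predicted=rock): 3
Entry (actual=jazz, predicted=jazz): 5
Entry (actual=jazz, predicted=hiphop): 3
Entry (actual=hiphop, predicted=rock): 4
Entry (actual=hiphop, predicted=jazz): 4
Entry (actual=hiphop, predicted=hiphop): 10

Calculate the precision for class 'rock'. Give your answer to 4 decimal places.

0.5000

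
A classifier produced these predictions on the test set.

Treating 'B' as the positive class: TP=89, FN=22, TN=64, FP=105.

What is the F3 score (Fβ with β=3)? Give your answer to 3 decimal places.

Fβ = (1+β²)·TP / ((1+β²)·TP + β²·FN + FP), with β²=9
= 10·89 / (10·89 + 9·22 + 105) = 0.746

0.746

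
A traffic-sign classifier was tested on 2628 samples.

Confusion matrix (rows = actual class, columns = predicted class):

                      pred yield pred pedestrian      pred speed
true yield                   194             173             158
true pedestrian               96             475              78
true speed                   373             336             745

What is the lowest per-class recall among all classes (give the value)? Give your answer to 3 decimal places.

0.370

Per-class recall (TP/(TP+FN)):
  yield: TP=194, FN=173+158=331 → 194/525 = 0.3695
  pedestrian: TP=475, FN=96+78=174 → 475/649 = 0.7319
  speed: TP=745, FN=373+336=709 → 745/1454 = 0.5124
Lowest is class 'yield' with recall = 0.370.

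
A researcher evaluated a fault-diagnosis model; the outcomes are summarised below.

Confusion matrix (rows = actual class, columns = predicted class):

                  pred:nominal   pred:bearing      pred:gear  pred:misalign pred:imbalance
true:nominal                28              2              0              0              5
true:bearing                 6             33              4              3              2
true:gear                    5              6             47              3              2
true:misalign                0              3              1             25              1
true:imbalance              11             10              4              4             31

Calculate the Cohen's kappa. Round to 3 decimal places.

Observed agreement pₒ = trace/N = 164/236 = 0.6949
Expected agreement pₑ = Σ (rowᵢ·colᵢ)/N² = (35·50 + 48·54 + 63·56 + 30·35 + 60·41)/236² = 0.2043
κ = (pₒ − pₑ)/(1 − pₑ) = (0.6949 − 0.2043)/(1 − 0.2043) = 0.617

0.617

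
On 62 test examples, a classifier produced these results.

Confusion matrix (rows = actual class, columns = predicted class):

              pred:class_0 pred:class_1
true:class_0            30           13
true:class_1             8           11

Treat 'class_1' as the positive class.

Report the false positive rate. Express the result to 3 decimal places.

FPR = FP/(FP+TN) = 13/(13+30) = 0.302

0.302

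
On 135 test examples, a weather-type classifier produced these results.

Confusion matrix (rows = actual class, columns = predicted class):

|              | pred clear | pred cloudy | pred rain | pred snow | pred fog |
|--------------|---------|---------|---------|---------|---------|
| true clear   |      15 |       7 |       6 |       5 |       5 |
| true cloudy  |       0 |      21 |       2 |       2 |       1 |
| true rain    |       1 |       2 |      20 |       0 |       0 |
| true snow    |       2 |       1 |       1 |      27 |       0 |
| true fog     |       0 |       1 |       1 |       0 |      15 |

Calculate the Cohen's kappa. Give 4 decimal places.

Observed agreement pₒ = trace/N = 98/135 = 0.72593
Expected agreement pₑ = Σ (rowᵢ·colᵢ)/N² = (38·18 + 26·32 + 23·30 + 31·34 + 17·21)/135² = 0.19846
κ = (pₒ − pₑ)/(1 − pₑ) = (0.72593 − 0.19846)/(1 − 0.19846) = 0.6581

0.6581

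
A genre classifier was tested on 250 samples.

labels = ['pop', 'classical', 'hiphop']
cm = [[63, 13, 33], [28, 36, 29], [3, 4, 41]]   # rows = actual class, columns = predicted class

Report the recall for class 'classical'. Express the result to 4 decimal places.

One-vs-rest for 'classical': TP = diagonal; FP = other classes predicted 'classical'; FN = 'classical' predicted as other.
recall = TP/(TP+FN).
classical: TP=36, FN=28+29=57 → 36/93 = 0.38710

0.3871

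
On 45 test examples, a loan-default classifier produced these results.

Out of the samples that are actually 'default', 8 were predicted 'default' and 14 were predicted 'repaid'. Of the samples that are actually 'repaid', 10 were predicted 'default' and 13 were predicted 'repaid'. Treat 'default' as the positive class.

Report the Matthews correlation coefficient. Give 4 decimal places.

MCC = (TP·TN − FP·FN) / √((TP+FP)(TP+FN)(TN+FP)(TN+FN))
Numerator = 8·13 − 10·14 = -36
Denominator = √(18·22·23·27) = √245916 = 495.8992
MCC = -36 / 495.8992 = -0.0726

-0.0726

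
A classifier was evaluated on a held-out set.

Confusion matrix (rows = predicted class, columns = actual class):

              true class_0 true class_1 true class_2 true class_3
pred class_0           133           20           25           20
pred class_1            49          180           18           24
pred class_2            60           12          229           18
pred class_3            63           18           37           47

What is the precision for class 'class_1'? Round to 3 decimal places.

0.664

precision = TP/(TP+FP).
class_1: TP=180, FP=49+18+24=91 → 180/271 = 0.6642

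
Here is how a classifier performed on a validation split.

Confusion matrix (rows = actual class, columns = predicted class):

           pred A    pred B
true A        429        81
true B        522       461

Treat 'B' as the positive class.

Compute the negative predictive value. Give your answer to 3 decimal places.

0.451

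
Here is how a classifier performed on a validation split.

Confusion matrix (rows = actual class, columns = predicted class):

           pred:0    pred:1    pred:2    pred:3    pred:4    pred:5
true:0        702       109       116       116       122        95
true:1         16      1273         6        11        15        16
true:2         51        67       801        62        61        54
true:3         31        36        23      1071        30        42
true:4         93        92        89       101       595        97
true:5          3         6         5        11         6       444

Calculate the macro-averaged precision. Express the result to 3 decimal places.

0.742

Per-class precision (TP/(TP+FP)):
  0: TP=702, FP=16+51+31+93+3=194 → 702/896 = 0.7835
  1: TP=1273, FP=109+67+36+92+6=310 → 1273/1583 = 0.8042
  2: TP=801, FP=116+6+23+89+5=239 → 801/1040 = 0.7702
  3: TP=1071, FP=116+11+62+101+11=301 → 1071/1372 = 0.7806
  4: TP=595, FP=122+15+61+30+6=234 → 595/829 = 0.7177
  5: TP=444, FP=95+16+54+42+97=304 → 444/748 = 0.5936
Macro-precision = mean = (0.7835 + 0.8042 + 0.7702 + 0.7806 + 0.7177 + 0.5936) / 6 = 0.742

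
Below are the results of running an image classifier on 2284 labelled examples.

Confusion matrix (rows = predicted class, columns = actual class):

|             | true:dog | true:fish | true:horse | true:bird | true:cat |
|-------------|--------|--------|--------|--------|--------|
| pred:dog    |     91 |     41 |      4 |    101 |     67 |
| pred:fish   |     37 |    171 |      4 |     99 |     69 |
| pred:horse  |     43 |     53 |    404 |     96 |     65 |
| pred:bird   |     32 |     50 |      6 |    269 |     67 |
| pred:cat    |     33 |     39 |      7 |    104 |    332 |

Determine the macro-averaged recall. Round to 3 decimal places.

0.555

Per-class recall (TP/(TP+FN)):
  dog: TP=91, FN=37+43+32+33=145 → 91/236 = 0.3856
  fish: TP=171, FN=41+53+50+39=183 → 171/354 = 0.4831
  horse: TP=404, FN=4+4+6+7=21 → 404/425 = 0.9506
  bird: TP=269, FN=101+99+96+104=400 → 269/669 = 0.4021
  cat: TP=332, FN=67+69+65+67=268 → 332/600 = 0.5533
Macro-recall = mean = (0.3856 + 0.4831 + 0.9506 + 0.4021 + 0.5533) / 5 = 0.555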